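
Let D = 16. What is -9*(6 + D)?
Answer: -198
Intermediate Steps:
-9*(6 + D) = -9*(6 + 16) = -9*22 = -198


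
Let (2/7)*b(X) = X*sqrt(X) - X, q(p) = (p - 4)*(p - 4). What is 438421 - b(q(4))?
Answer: 438421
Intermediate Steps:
q(p) = (-4 + p)**2 (q(p) = (-4 + p)*(-4 + p) = (-4 + p)**2)
b(X) = -7*X/2 + 7*X**(3/2)/2 (b(X) = 7*(X*sqrt(X) - X)/2 = 7*(X**(3/2) - X)/2 = -7*X/2 + 7*X**(3/2)/2)
438421 - b(q(4)) = 438421 - (-7*(-4 + 4)**2/2 + 7*((-4 + 4)**2)**(3/2)/2) = 438421 - (-7/2*0**2 + 7*(0**2)**(3/2)/2) = 438421 - (-7/2*0 + 7*0**(3/2)/2) = 438421 - (0 + (7/2)*0) = 438421 - (0 + 0) = 438421 - 1*0 = 438421 + 0 = 438421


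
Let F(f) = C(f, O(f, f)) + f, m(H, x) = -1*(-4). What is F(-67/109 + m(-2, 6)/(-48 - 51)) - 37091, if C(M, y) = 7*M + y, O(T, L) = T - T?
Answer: -400305533/10791 ≈ -37096.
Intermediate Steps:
O(T, L) = 0
m(H, x) = 4
C(M, y) = y + 7*M
F(f) = 8*f (F(f) = (0 + 7*f) + f = 7*f + f = 8*f)
F(-67/109 + m(-2, 6)/(-48 - 51)) - 37091 = 8*(-67/109 + 4/(-48 - 51)) - 37091 = 8*(-67*1/109 + 4/(-99)) - 37091 = 8*(-67/109 + 4*(-1/99)) - 37091 = 8*(-67/109 - 4/99) - 37091 = 8*(-7069/10791) - 37091 = -56552/10791 - 37091 = -400305533/10791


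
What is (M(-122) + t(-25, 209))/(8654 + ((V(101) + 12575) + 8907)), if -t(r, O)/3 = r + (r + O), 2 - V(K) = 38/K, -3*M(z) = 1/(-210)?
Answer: -30351409/1917657000 ≈ -0.015827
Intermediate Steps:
M(z) = 1/630 (M(z) = -1/3/(-210) = -1/3*(-1/210) = 1/630)
V(K) = 2 - 38/K
t(r, O) = -6*r - 3*O (t(r, O) = -3*(r + (r + O)) = -3*(r + (O + r)) = -3*(O + 2*r) = -6*r - 3*O)
(M(-122) + t(-25, 209))/(8654 + ((V(101) + 12575) + 8907)) = (1/630 + (-6*(-25) - 3*209))/(8654 + (((2 - 38/101) + 12575) + 8907)) = (1/630 + (150 - 627))/(8654 + (((2 - 38*1/101) + 12575) + 8907)) = (1/630 - 477)/(8654 + (((2 - 38/101) + 12575) + 8907)) = -300509/(630*(8654 + ((164/101 + 12575) + 8907))) = -300509/(630*(8654 + (1270239/101 + 8907))) = -300509/(630*(8654 + 2169846/101)) = -300509/(630*3043900/101) = -300509/630*101/3043900 = -30351409/1917657000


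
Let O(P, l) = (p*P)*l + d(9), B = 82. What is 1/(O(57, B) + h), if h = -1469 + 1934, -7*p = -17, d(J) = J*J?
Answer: 7/83280 ≈ 8.4054e-5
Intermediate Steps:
d(J) = J²
p = 17/7 (p = -⅐*(-17) = 17/7 ≈ 2.4286)
h = 465
O(P, l) = 81 + 17*P*l/7 (O(P, l) = (17*P/7)*l + 9² = 17*P*l/7 + 81 = 81 + 17*P*l/7)
1/(O(57, B) + h) = 1/((81 + (17/7)*57*82) + 465) = 1/((81 + 79458/7) + 465) = 1/(80025/7 + 465) = 1/(83280/7) = 7/83280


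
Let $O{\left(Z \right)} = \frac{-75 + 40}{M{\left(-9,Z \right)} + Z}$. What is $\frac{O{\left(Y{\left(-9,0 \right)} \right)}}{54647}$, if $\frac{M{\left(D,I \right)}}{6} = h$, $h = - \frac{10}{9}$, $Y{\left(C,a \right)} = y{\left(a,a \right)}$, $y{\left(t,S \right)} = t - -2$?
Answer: $\frac{15}{109294} \approx 0.00013724$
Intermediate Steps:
$y{\left(t,S \right)} = 2 + t$ ($y{\left(t,S \right)} = t + 2 = 2 + t$)
$Y{\left(C,a \right)} = 2 + a$
$h = - \frac{10}{9}$ ($h = \left(-10\right) \frac{1}{9} = - \frac{10}{9} \approx -1.1111$)
$M{\left(D,I \right)} = - \frac{20}{3}$ ($M{\left(D,I \right)} = 6 \left(- \frac{10}{9}\right) = - \frac{20}{3}$)
$O{\left(Z \right)} = - \frac{35}{- \frac{20}{3} + Z}$ ($O{\left(Z \right)} = \frac{-75 + 40}{- \frac{20}{3} + Z} = - \frac{35}{- \frac{20}{3} + Z}$)
$\frac{O{\left(Y{\left(-9,0 \right)} \right)}}{54647} = \frac{\left(-105\right) \frac{1}{-20 + 3 \left(2 + 0\right)}}{54647} = - \frac{105}{-20 + 3 \cdot 2} \cdot \frac{1}{54647} = - \frac{105}{-20 + 6} \cdot \frac{1}{54647} = - \frac{105}{-14} \cdot \frac{1}{54647} = \left(-105\right) \left(- \frac{1}{14}\right) \frac{1}{54647} = \frac{15}{2} \cdot \frac{1}{54647} = \frac{15}{109294}$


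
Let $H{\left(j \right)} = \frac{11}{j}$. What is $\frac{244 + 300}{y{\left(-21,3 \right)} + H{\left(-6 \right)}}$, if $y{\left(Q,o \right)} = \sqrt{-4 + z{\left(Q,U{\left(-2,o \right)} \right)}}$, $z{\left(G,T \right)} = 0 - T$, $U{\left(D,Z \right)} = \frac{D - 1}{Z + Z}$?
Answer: $- \frac{35904}{247} - \frac{9792 i \sqrt{14}}{247} \approx -145.36 - 148.33 i$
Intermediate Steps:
$U{\left(D,Z \right)} = \frac{-1 + D}{2 Z}$
$z{\left(G,T \right)} = - T$
$y{\left(Q,o \right)} = \sqrt{-4 + \frac{3}{2 o}}$ ($y{\left(Q,o \right)} = \sqrt{-4 - \frac{-1 - 2}{2 o}} = \sqrt{-4 - \frac{1}{2} \frac{1}{o} \left(-3\right)} = \sqrt{-4 - - \frac{3}{2 o}} = \sqrt{-4 + \frac{3}{2 o}}$)
$\frac{244 + 300}{y{\left(-21,3 \right)} + H{\left(-6 \right)}} = \frac{244 + 300}{\frac{\sqrt{-16 + \frac{6}{3}}}{2} + \frac{11}{-6}} = \frac{544}{\frac{\sqrt{-16 + 6 \cdot \frac{1}{3}}}{2} + 11 \left(- \frac{1}{6}\right)} = \frac{544}{\frac{\sqrt{-16 + 2}}{2} - \frac{11}{6}} = \frac{544}{\frac{\sqrt{-14}}{2} - \frac{11}{6}} = \frac{544}{\frac{i \sqrt{14}}{2} - \frac{11}{6}} = \frac{544}{- \frac{11}{6} + \frac{i \sqrt{14}}{2}}$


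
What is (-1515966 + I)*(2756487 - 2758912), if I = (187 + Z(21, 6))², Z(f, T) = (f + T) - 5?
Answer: 3570291125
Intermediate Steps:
Z(f, T) = -5 + T + f (Z(f, T) = (T + f) - 5 = -5 + T + f)
I = 43681 (I = (187 + (-5 + 6 + 21))² = (187 + 22)² = 209² = 43681)
(-1515966 + I)*(2756487 - 2758912) = (-1515966 + 43681)*(2756487 - 2758912) = -1472285*(-2425) = 3570291125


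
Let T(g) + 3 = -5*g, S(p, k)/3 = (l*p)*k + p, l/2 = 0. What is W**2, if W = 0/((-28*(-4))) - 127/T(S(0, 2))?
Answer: 16129/9 ≈ 1792.1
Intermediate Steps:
l = 0 (l = 2*0 = 0)
S(p, k) = 3*p (S(p, k) = 3*((0*p)*k + p) = 3*(0*k + p) = 3*(0 + p) = 3*p)
T(g) = -3 - 5*g
W = 127/3 (W = 0/((-28*(-4))) - 127/(-3 - 15*0) = 0/112 - 127/(-3 - 5*0) = 0*(1/112) - 127/(-3 + 0) = 0 - 127/(-3) = 0 - 127*(-1/3) = 0 + 127/3 = 127/3 ≈ 42.333)
W**2 = (127/3)**2 = 16129/9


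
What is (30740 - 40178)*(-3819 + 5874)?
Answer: -19395090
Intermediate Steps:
(30740 - 40178)*(-3819 + 5874) = -9438*2055 = -19395090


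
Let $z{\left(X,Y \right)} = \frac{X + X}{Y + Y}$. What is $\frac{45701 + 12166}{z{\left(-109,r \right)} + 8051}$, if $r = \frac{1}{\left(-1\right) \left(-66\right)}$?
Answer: $\frac{57867}{857} \approx 67.523$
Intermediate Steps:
$r = \frac{1}{66} \approx 0.015152$
$z{\left(X,Y \right)} = \frac{X}{Y}$ ($z{\left(X,Y \right)} = \frac{2 X}{2 Y} = 2 X \frac{1}{2 Y} = \frac{X}{Y}$)
$\frac{45701 + 12166}{z{\left(-109,r \right)} + 8051} = \frac{45701 + 12166}{- 109 \frac{1}{\frac{1}{66}} + 8051} = \frac{57867}{\left(-109\right) 66 + 8051} = \frac{57867}{-7194 + 8051} = \frac{57867}{857}$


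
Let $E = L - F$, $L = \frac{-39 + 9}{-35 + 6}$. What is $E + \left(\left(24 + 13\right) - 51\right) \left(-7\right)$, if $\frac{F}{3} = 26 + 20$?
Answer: $- \frac{1130}{29} \approx -38.966$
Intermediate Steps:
$F = 138$ ($F = 3 \left(26 + 20\right) = 3 \cdot 46 = 138$)
$L = \frac{30}{29}$ ($L = - \frac{30}{-29} = \left(-30\right) \left(- \frac{1}{29}\right) = \frac{30}{29} \approx 1.0345$)
$E = - \frac{3972}{29}$ ($E = \frac{30}{29} - 138 = - \frac{3972}{29} \approx -136.97$)
$E + \left(\left(24 + 13\right) - 51\right) \left(-7\right) = - \frac{3972}{29} + \left(\left(24 + 13\right) - 51\right) \left(-7\right) = - \frac{3972}{29} + \left(37 - 51\right) \left(-7\right) = - \frac{3972}{29} - -98 = - \frac{3972}{29} + 98 = - \frac{1130}{29}$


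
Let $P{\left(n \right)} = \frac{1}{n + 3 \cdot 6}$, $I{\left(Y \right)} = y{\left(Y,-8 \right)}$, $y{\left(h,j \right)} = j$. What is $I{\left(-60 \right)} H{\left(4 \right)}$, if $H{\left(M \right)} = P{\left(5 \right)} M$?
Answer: $- \frac{32}{23} \approx -1.3913$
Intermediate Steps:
$I{\left(Y \right)} = -8$
$P{\left(n \right)} = \frac{1}{18 + n}$ ($P{\left(n \right)} = \frac{1}{n + 18} = \frac{1}{18 + n}$)
$H{\left(M \right)} = \frac{M}{23}$ ($H{\left(M \right)} = \frac{M}{18 + 5} = \frac{M}{23}$)
$I{\left(-60 \right)} H{\left(4 \right)} = - 8 \cdot \frac{1}{23} \cdot 4 = \left(-8\right) \frac{4}{23} = - \frac{32}{23}$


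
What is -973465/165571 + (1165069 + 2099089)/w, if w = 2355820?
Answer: -876429206041/195027736610 ≈ -4.4939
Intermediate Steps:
-973465/165571 + (1165069 + 2099089)/w = -973465/165571 + (1165069 + 2099089)/2355820 = -973465*1/165571 + 3264158*(1/2355820) = -973465/165571 + 1632079/1177910 = -876429206041/195027736610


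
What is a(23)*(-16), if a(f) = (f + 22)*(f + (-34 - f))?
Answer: 24480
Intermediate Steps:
a(f) = -748 - 34*f (a(f) = (22 + f)*(-34) = -748 - 34*f)
a(23)*(-16) = (-748 - 34*23)*(-16) = (-748 - 782)*(-16) = -1530*(-16) = 24480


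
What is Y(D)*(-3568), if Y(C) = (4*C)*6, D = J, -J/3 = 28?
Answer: 7193088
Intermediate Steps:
J = -84 (J = -3*28 = -84)
D = -84
Y(C) = 24*C
Y(D)*(-3568) = (24*(-84))*(-3568) = -2016*(-3568) = 7193088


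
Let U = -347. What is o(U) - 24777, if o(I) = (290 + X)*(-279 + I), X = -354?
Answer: 15287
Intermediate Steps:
o(I) = 17856 - 64*I (o(I) = (290 - 354)*(-279 + I) = -64*(-279 + I) = 17856 - 64*I)
o(U) - 24777 = (17856 - 64*(-347)) - 24777 = (17856 + 22208) - 24777 = 40064 - 24777 = 15287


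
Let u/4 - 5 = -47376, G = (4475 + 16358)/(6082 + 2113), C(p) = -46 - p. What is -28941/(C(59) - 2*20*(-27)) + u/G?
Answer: -504867924451/6770725 ≈ -74566.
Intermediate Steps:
G = 20833/8195 ≈ 2.5422
u = -189484 (u = 20 + 4*(-47376) = 20 - 189504 = -189484)
-28941/(C(59) - 2*20*(-27)) + u/G = -28941/((-46 - 1*59) - 2*20*(-27)) - 189484/20833/8195 = -28941/((-46 - 59) - 40*(-27)) - 189484*8195/20833 = -28941/(-105 + 1080) - 1552821380/20833 = -28941/975 - 1552821380/20833 = -28941*1/975 - 1552821380/20833 = -9647/325 - 1552821380/20833 = -504867924451/6770725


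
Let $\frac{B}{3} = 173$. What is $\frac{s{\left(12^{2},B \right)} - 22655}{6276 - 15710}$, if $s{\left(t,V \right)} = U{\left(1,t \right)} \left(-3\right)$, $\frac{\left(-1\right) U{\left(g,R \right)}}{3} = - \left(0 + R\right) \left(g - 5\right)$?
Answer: $\frac{17471}{9434} \approx 1.8519$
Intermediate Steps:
$B = 519$ ($B = 3 \cdot 173 = 519$)
$U{\left(g,R \right)} = 3 R \left(-5 + g\right)$ ($U{\left(g,R \right)} = - 3 \left(- \left(0 + R\right) \left(g - 5\right)\right) = - 3 \left(- R \left(-5 + g\right)\right) = 3 R \left(-5 + g\right)$)
$s{\left(t,V \right)} = 36 t$ ($s{\left(t,V \right)} = 3 t \left(-5 + 1\right) \left(-3\right) = 3 t \left(-4\right) \left(-3\right) = - 12 t \left(-3\right) = 36 t$)
$\frac{s{\left(12^{2},B \right)} - 22655}{6276 - 15710} = \frac{36 \cdot 12^{2} - 22655}{6276 - 15710} = \frac{36 \cdot 144 - 22655}{-9434} = \left(5184 - 22655\right) \left(- \frac{1}{9434}\right) = \left(-17471\right) \left(- \frac{1}{9434}\right) = \frac{17471}{9434}$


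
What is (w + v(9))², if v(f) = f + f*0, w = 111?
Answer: 14400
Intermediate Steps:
v(f) = f (v(f) = f + 0 = f)
(w + v(9))² = (111 + 9)² = 120² = 14400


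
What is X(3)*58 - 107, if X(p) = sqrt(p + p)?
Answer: -107 + 58*sqrt(6) ≈ 35.070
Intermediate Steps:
X(p) = sqrt(2)*sqrt(p) (X(p) = sqrt(2*p) = sqrt(2)*sqrt(p))
X(3)*58 - 107 = (sqrt(2)*sqrt(3))*58 - 107 = sqrt(6)*58 - 107 = 58*sqrt(6) - 107 = -107 + 58*sqrt(6)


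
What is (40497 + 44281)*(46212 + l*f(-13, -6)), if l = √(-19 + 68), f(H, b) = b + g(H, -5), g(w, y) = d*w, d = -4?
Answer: 3945059452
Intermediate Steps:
g(w, y) = -4*w
f(H, b) = b - 4*H
l = 7 (l = √49 = 7)
(40497 + 44281)*(46212 + l*f(-13, -6)) = (40497 + 44281)*(46212 + 7*(-6 - 4*(-13))) = 84778*(46212 + 7*(-6 + 52)) = 84778*(46212 + 7*46) = 84778*(46212 + 322) = 84778*46534 = 3945059452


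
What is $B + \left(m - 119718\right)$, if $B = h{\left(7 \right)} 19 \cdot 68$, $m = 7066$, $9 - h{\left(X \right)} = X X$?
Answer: $-164332$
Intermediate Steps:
$h{\left(X \right)} = 9 - X^{2}$ ($h{\left(X \right)} = 9 - X X = 9 - X^{2}$)
$B = -51680$ ($B = \left(9 - 7^{2}\right) 19 \cdot 68 = \left(9 - 49\right) 19 \cdot 68 = \left(-40\right) 19 \cdot 68 = \left(-760\right) 68 = -51680$)
$B + \left(m - 119718\right) = -51680 + \left(7066 - 119718\right) = -51680 - 112652 = -164332$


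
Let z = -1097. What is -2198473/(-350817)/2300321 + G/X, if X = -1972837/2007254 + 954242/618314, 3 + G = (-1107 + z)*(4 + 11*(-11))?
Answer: 25826935979071284912303832103/56132191632951476780505 ≈ 4.6011e+5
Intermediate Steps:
G = 257865 (G = -3 + (-1107 - 1097)*(4 + 11*(-11)) = -3 - 2204*(4 - 121) = -3 - 2204*(-117) = -3 + 257868 = 257865)
X = 347786667325/620556624878 (X = -1972837*1/2007254 + 954242*(1/618314) = -1972837/2007254 + 477121/309157 = 347786667325/620556624878 ≈ 0.56044)
-2198473/(-350817)/2300321 + G/X = -2198473/(-350817)/2300321 + 257865/(347786667325/620556624878) = -2198473*(-1/350817)*(1/2300321) + 257865*(620556624878/347786667325) = (2198473/350817)*(1/2300321) + 32003966814833094/69557333465 = 2198473/806991712257 + 32003966814833094/69557333465 = 25826935979071284912303832103/56132191632951476780505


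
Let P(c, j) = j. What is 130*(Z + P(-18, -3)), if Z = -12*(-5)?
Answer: 7410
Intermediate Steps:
Z = 60
130*(Z + P(-18, -3)) = 130*(60 - 3) = 130*57 = 7410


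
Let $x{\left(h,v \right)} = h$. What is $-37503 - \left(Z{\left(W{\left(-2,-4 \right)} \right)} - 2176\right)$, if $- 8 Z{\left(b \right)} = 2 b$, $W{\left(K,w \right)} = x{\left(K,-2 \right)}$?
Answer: $- \frac{70655}{2} \approx -35328.0$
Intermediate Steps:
$W{\left(K,w \right)} = K$
$Z{\left(b \right)} = - \frac{b}{4}$ ($Z{\left(b \right)} = - \frac{2 b}{8} = - \frac{b}{4}$)
$-37503 - \left(Z{\left(W{\left(-2,-4 \right)} \right)} - 2176\right) = -37503 - \left(\left(- \frac{1}{4}\right) \left(-2\right) - 2176\right) = -37503 - \left(\frac{1}{2} - 2176\right) = -37503 - - \frac{4351}{2} = -37503 + \frac{4351}{2} = - \frac{70655}{2}$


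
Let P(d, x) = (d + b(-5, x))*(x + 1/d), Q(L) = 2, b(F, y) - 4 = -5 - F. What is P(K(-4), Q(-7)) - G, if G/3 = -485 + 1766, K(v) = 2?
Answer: -3828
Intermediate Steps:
b(F, y) = -1 - F (b(F, y) = 4 + (-5 - F) = -1 - F)
G = 3843 (G = 3*(-485 + 1766) = 3*1281 = 3843)
P(d, x) = (4 + d)*(x + 1/d) (P(d, x) = (d + (-1 - 1*(-5)))*(x + 1/d) = (d + (-1 + 5))*(x + 1/d) = (d + 4)*(x + 1/d) = (4 + d)*(x + 1/d))
P(K(-4), Q(-7)) - G = (1 + 4*2 + 4/2 + 2*2) - 1*3843 = (1 + 8 + 4*(½) + 4) - 3843 = (1 + 8 + 2 + 4) - 3843 = 15 - 3843 = -3828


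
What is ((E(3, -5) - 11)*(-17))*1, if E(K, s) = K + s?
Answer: 221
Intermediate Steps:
((E(3, -5) - 11)*(-17))*1 = (((3 - 5) - 11)*(-17))*1 = ((-2 - 11)*(-17))*1 = -13*(-17)*1 = 221*1 = 221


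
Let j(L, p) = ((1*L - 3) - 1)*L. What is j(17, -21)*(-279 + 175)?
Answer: -22984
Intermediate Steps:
j(L, p) = L*(-4 + L) (j(L, p) = ((L - 3) - 1)*L = ((-3 + L) - 1)*L = (-4 + L)*L = L*(-4 + L))
j(17, -21)*(-279 + 175) = (17*(-4 + 17))*(-279 + 175) = (17*13)*(-104) = 221*(-104) = -22984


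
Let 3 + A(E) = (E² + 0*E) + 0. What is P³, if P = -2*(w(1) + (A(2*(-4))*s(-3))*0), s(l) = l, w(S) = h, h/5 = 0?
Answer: 0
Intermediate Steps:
h = 0 (h = 5*0 = 0)
A(E) = -3 + E² (A(E) = -3 + ((E² + 0*E) + 0) = -3 + ((E² + 0) + 0) = -3 + (E² + 0) = -3 + E²)
w(S) = 0
P = 0 (P = -2*(0 + ((-3 + (2*(-4))²)*(-3))*0) = -2*(0 + ((-3 + (-8)²)*(-3))*0) = -2*(0 + ((-3 + 64)*(-3))*0) = -2*(0 + (61*(-3))*0) = -2*(0 - 183*0) = -2*(0 + 0) = -2*0 = 0)
P³ = 0³ = 0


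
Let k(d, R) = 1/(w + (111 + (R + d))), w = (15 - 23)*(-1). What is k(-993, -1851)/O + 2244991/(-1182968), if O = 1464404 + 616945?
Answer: -12732861632223743/6709411243942200 ≈ -1.8978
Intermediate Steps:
O = 2081349
w = 8 (w = -8*(-1) = 8)
k(d, R) = 1/(119 + R + d) (k(d, R) = 1/(8 + (111 + (R + d))) = 1/(8 + (111 + R + d)) = 1/(119 + R + d))
k(-993, -1851)/O + 2244991/(-1182968) = 1/(119 - 1851 - 993*2081349) + 2244991/(-1182968) = (1/2081349)/(-2725) + 2244991*(-1/1182968) = -1/2725*1/2081349 - 2244991/1182968 = -1/5671676025 - 2244991/1182968 = -12732861632223743/6709411243942200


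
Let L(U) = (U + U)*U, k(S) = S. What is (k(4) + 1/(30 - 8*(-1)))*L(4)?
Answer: 2448/19 ≈ 128.84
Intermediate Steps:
L(U) = 2*U² (L(U) = (2*U)*U = 2*U²)
(k(4) + 1/(30 - 8*(-1)))*L(4) = (4 + 1/(30 - 8*(-1)))*(2*4²) = (4 + 1/(30 + 8))*(2*16) = (4 + 1/38)*32 = (153/38)*32 = 2448/19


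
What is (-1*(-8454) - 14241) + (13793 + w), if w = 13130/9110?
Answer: 7294779/911 ≈ 8007.4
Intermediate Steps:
w = 1313/911 (w = 13130*(1/9110) = 1313/911 ≈ 1.4413)
(-1*(-8454) - 14241) + (13793 + w) = (-1*(-8454) - 14241) + (13793 + 1313/911) = (8454 - 14241) + 12566736/911 = -5787 + 12566736/911 = 7294779/911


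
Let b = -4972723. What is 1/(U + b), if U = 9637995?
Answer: 1/4665272 ≈ 2.1435e-7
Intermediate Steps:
1/(U + b) = 1/(9637995 - 4972723) = 1/4665272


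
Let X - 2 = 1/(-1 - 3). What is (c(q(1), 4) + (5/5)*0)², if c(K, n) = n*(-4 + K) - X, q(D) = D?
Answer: 3025/16 ≈ 189.06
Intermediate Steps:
X = 7/4 (X = 2 + 1/(-1 - 3) = 2 + 1/(-4) = 2 - ¼ = 7/4 ≈ 1.7500)
c(K, n) = -7/4 + n*(-4 + K) (c(K, n) = n*(-4 + K) - 1*7/4 = n*(-4 + K) - 7/4 = -7/4 + n*(-4 + K))
(c(q(1), 4) + (5/5)*0)² = ((-7/4 - 4*4 + 1*4) + (5/5)*0)² = ((-7/4 - 16 + 4) + ((⅕)*5)*0)² = (-55/4 + 1*0)² = (-55/4 + 0)² = (-55/4)² = 3025/16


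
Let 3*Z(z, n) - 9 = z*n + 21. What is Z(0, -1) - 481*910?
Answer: -437700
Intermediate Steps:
Z(z, n) = 10 + n*z/3 (Z(z, n) = 3 + (z*n + 21)/3 = 3 + (n*z + 21)/3 = 3 + (21 + n*z)/3 = 3 + (7 + n*z/3) = 10 + n*z/3)
Z(0, -1) - 481*910 = (10 + (⅓)*(-1)*0) - 481*910 = (10 + 0) - 437710 = 10 - 437710 = -437700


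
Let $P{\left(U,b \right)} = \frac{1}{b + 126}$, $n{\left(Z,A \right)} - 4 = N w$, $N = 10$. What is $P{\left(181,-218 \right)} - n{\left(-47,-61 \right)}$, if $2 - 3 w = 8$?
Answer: $\frac{1471}{92} \approx 15.989$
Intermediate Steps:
$w = -2$ ($w = \frac{2}{3} - \frac{8}{3} = -2$)
$n{\left(Z,A \right)} = -16$ ($n{\left(Z,A \right)} = 4 + 10 \left(-2\right) = 4 - 20 = -16$)
$P{\left(U,b \right)} = \frac{1}{126 + b}$
$P{\left(181,-218 \right)} - n{\left(-47,-61 \right)} = \frac{1}{126 - 218} - -16 = \frac{1}{-92} + 16 = - \frac{1}{92} + 16 = \frac{1471}{92}$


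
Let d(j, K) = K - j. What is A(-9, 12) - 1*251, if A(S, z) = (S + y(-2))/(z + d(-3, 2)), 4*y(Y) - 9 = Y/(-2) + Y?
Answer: -4274/17 ≈ -251.41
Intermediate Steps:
y(Y) = 9/4 + Y/8 (y(Y) = 9/4 + (Y/(-2) + Y)/4 = 9/4 + (Y*(-½) + Y)/4 = 9/4 + (-Y/2 + Y)/4 = 9/4 + (Y/2)/4 = 9/4 + Y/8)
A(S, z) = (2 + S)/(5 + z) (A(S, z) = (S + (9/4 + (⅛)*(-2)))/(z + (2 - 1*(-3))) = (S + (9/4 - ¼))/(z + (2 + 3)) = (S + 2)/(z + 5) = (2 + S)/(5 + z))
A(-9, 12) - 1*251 = (2 - 9)/(5 + 12) - 1*251 = -7/17 - 251 = -4274/17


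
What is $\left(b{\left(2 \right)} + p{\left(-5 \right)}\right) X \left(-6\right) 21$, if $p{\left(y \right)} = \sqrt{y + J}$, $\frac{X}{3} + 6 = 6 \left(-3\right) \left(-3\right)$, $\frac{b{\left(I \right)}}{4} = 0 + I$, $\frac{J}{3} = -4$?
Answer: $-145152 - 18144 i \sqrt{17} \approx -1.4515 \cdot 10^{5} - 74810.0 i$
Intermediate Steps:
$J = -12$ ($J = 3 \left(-4\right) = -12$)
$b{\left(I \right)} = 4 I$ ($b{\left(I \right)} = 4 \left(0 + I\right) = 4 I$)
$X = 144$ ($X = -18 + 3 \cdot 6 \left(-3\right) \left(-3\right) = -18 + 3 \left(\left(-18\right) \left(-3\right)\right) = -18 + 3 \cdot 54 = -18 + 162 = 144$)
$p{\left(y \right)} = \sqrt{-12 + y}$ ($p{\left(y \right)} = \sqrt{y - 12} = \sqrt{-12 + y}$)
$\left(b{\left(2 \right)} + p{\left(-5 \right)}\right) X \left(-6\right) 21 = \left(4 \cdot 2 + \sqrt{-12 - 5}\right) 144 \left(-6\right) 21 = \left(8 + \sqrt{-17}\right) 144 \left(-6\right) 21 = \left(8 + i \sqrt{17}\right) 144 \left(-6\right) 21 = \left(1152 + 144 i \sqrt{17}\right) \left(-6\right) 21 = \left(-6912 - 864 i \sqrt{17}\right) 21 = -145152 - 18144 i \sqrt{17}$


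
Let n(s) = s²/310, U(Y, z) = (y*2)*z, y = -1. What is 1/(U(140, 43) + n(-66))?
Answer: -155/11152 ≈ -0.013899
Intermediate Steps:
U(Y, z) = -2*z (U(Y, z) = (-1*2)*z = -2*z)
n(s) = s²/310
1/(U(140, 43) + n(-66)) = 1/(-2*43 + (1/310)*(-66)²) = 1/(-86 + (1/310)*4356) = 1/(-86 + 2178/155) = 1/(-11152/155) = -155/11152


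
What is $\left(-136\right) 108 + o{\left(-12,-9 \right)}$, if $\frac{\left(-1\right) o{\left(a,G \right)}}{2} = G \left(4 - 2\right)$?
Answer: $-14652$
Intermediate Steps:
$o{\left(a,G \right)} = - 4 G$ ($o{\left(a,G \right)} = - 2 G \left(4 - 2\right) = - 2 G 2 = - 2 \cdot 2 G = - 4 G$)
$\left(-136\right) 108 + o{\left(-12,-9 \right)} = \left(-136\right) 108 - -36 = -14688 + 36 = -14652$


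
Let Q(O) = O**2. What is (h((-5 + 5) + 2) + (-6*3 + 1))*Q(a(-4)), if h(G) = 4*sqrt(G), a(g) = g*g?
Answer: -4352 + 1024*sqrt(2) ≈ -2903.8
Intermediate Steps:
a(g) = g**2
(h((-5 + 5) + 2) + (-6*3 + 1))*Q(a(-4)) = (4*sqrt((-5 + 5) + 2) + (-6*3 + 1))*((-4)**2)**2 = (4*sqrt(0 + 2) + (-18 + 1))*16**2 = (4*sqrt(2) - 17)*256 = (-17 + 4*sqrt(2))*256 = -4352 + 1024*sqrt(2)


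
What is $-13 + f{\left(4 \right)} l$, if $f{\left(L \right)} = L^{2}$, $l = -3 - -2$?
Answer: $-29$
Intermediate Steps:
$l = -1$ ($l = -3 + 2 = -1$)
$-13 + f{\left(4 \right)} l = -13 + 4^{2} \left(-1\right) = -13 + 16 \left(-1\right) = -13 - 16 = -29$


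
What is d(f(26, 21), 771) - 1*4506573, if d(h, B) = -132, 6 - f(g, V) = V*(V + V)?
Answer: -4506705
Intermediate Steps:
f(g, V) = 6 - 2*V**2 (f(g, V) = 6 - V*(V + V) = 6 - V*2*V = 6 - 2*V**2)
d(f(26, 21), 771) - 1*4506573 = -132 - 1*4506573 = -132 - 4506573 = -4506705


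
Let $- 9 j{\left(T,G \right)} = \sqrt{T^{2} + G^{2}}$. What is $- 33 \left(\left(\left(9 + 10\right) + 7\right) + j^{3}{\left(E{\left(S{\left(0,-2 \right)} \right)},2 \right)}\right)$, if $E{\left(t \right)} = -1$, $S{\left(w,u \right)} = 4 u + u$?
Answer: $-858 + \frac{55 \sqrt{5}}{243} \approx -857.49$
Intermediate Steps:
$S{\left(w,u \right)} = 5 u$
$j{\left(T,G \right)} = - \frac{\sqrt{G^{2} + T^{2}}}{9}$ ($j{\left(T,G \right)} = - \frac{\sqrt{T^{2} + G^{2}}}{9} = - \frac{\sqrt{G^{2} + T^{2}}}{9}$)
$- 33 \left(\left(\left(9 + 10\right) + 7\right) + j^{3}{\left(E{\left(S{\left(0,-2 \right)} \right)},2 \right)}\right) = - 33 \left(\left(\left(9 + 10\right) + 7\right) + \left(- \frac{\sqrt{2^{2} + \left(-1\right)^{2}}}{9}\right)^{3}\right) = - 33 \left(\left(19 + 7\right) + \left(- \frac{\sqrt{4 + 1}}{9}\right)^{3}\right) = - 33 \left(26 + \left(- \frac{\sqrt{5}}{9}\right)^{3}\right) = - 33 \left(26 - \frac{5 \sqrt{5}}{729}\right) = -858 + \frac{55 \sqrt{5}}{243}$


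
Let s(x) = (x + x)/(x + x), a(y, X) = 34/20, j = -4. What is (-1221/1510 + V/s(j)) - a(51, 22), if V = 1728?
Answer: 1302746/755 ≈ 1725.5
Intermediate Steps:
a(y, X) = 17/10 (a(y, X) = 34*(1/20) = 17/10)
s(x) = 1 (s(x) = (2*x)/((2*x)) = (2*x)*(1/(2*x)) = 1)
(-1221/1510 + V/s(j)) - a(51, 22) = (-1221/1510 + 1728/1) - 1*17/10 = (-1221*1/1510 + 1728*1) - 17/10 = (-1221/1510 + 1728) - 17/10 = 2608059/1510 - 17/10 = 1302746/755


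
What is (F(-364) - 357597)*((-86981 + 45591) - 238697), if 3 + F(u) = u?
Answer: 100261062868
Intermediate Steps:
F(u) = -3 + u
(F(-364) - 357597)*((-86981 + 45591) - 238697) = ((-3 - 364) - 357597)*((-86981 + 45591) - 238697) = (-367 - 357597)*(-41390 - 238697) = -357964*(-280087) = 100261062868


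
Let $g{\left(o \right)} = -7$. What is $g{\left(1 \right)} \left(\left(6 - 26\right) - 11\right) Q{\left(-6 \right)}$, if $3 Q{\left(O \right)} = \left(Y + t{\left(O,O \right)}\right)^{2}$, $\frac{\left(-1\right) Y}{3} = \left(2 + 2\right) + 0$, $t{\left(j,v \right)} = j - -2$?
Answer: $\frac{55552}{3} \approx 18517.0$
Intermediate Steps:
$t{\left(j,v \right)} = 2 + j$ ($t{\left(j,v \right)} = j + 2 = 2 + j$)
$Y = -12$ ($Y = - 3 \left(\left(2 + 2\right) + 0\right) = - 3 \left(4 + 0\right) = \left(-3\right) 4 = -12$)
$Q{\left(O \right)} = \frac{\left(-10 + O\right)^{2}}{3}$ ($Q{\left(O \right)} = \frac{\left(-12 + \left(2 + O\right)\right)^{2}}{3} = \frac{\left(-10 + O\right)^{2}}{3}$)
$g{\left(1 \right)} \left(\left(6 - 26\right) - 11\right) Q{\left(-6 \right)} = - 7 \left(\left(6 - 26\right) - 11\right) \frac{\left(-10 - 6\right)^{2}}{3} = - 7 \left(-20 - 11\right) \frac{\left(-16\right)^{2}}{3} = \left(-7\right) \left(-31\right) \frac{1}{3} \cdot 256 = 217 \cdot \frac{256}{3} = \frac{55552}{3}$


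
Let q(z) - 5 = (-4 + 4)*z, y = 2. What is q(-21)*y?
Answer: 10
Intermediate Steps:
q(z) = 5 (q(z) = 5 + (-4 + 4)*z = 5 + 0*z = 5 + 0 = 5)
q(-21)*y = 5*2 = 10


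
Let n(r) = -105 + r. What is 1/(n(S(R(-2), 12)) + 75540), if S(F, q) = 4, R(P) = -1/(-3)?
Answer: 1/75439 ≈ 1.3256e-5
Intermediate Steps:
R(P) = 1/3 (R(P) = -1*(-1/3) = 1/3)
1/(n(S(R(-2), 12)) + 75540) = 1/((-105 + 4) + 75540) = 1/(-101 + 75540) = 1/75439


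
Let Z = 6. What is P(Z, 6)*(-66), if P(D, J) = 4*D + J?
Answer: -1980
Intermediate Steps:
P(D, J) = J + 4*D
P(Z, 6)*(-66) = (6 + 4*6)*(-66) = (6 + 24)*(-66) = 30*(-66) = -1980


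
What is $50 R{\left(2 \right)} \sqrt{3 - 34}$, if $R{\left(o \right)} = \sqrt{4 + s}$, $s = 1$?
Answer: $50 i \sqrt{155} \approx 622.5 i$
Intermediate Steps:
$R{\left(o \right)} = \sqrt{5}$ ($R{\left(o \right)} = \sqrt{4 + 1} = \sqrt{5}$)
$50 R{\left(2 \right)} \sqrt{3 - 34} = 50 \sqrt{5} \sqrt{3 - 34} = 50 \sqrt{5} \sqrt{-31} = 50 \sqrt{5} i \sqrt{31} = 50 i \sqrt{155}$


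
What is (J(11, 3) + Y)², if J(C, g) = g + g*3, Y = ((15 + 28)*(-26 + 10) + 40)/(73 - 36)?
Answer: 41616/1369 ≈ 30.399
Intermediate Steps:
Y = -648/37 (Y = (43*(-16) + 40)/37 = (-688 + 40)*(1/37) = -648*1/37 = -648/37 ≈ -17.514)
J(C, g) = 4*g (J(C, g) = g + 3*g = 4*g)
(J(11, 3) + Y)² = (4*3 - 648/37)² = (12 - 648/37)² = (-204/37)² = 41616/1369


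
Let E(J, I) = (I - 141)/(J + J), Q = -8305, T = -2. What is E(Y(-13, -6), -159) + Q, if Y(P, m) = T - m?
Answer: -16685/2 ≈ -8342.5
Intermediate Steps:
Y(P, m) = -2 - m
E(J, I) = (-141 + I)/(2*J) (E(J, I) = (-141 + I)/((2*J)) = (-141 + I)*(1/(2*J)) = (-141 + I)/(2*J))
E(Y(-13, -6), -159) + Q = (-141 - 159)/(2*(-2 - 1*(-6))) - 8305 = (½)*(-300)/(-2 + 6) - 8305 = (½)*(-300)/4 - 8305 = (½)*(¼)*(-300) - 8305 = -75/2 - 8305 = -16685/2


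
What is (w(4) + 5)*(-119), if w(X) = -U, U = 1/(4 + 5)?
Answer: -5236/9 ≈ -581.78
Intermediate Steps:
U = ⅑ (U = 1/9 = ⅑ ≈ 0.11111)
w(X) = -⅑ (w(X) = -1*⅑ = -⅑)
(w(4) + 5)*(-119) = (-⅑ + 5)*(-119) = (44/9)*(-119) = -5236/9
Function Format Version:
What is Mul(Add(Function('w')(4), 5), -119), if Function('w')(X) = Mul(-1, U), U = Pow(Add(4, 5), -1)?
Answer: Rational(-5236, 9) ≈ -581.78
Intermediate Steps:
U = Rational(1, 9) (U = Pow(9, -1) = Rational(1, 9) ≈ 0.11111)
Function('w')(X) = Rational(-1, 9) (Function('w')(X) = Mul(-1, Rational(1, 9)) = Rational(-1, 9))
Mul(Add(Function('w')(4), 5), -119) = Mul(Add(Rational(-1, 9), 5), -119) = Mul(Rational(44, 9), -119) = Rational(-5236, 9)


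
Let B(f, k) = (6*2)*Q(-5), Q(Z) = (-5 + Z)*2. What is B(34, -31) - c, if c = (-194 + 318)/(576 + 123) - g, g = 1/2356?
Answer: -395534005/1646844 ≈ -240.18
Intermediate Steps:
g = 1/2356 ≈ 0.00042445
Q(Z) = -10 + 2*Z
B(f, k) = -240 (B(f, k) = (6*2)*(-10 + 2*(-5)) = 12*(-10 - 10) = 12*(-20) = -240)
c = 291445/1646844 (c = (-194 + 318)/(576 + 123) - 1*1/2356 = 124/699 - 1/2356 = 291445/1646844 ≈ 0.17697)
B(34, -31) - c = -240 - 1*291445/1646844 = -240 - 291445/1646844 = -395534005/1646844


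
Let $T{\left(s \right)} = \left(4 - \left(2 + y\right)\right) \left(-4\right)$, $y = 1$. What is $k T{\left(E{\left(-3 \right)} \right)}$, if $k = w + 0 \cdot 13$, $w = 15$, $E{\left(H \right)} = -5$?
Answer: $-60$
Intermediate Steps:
$T{\left(s \right)} = -4$ ($T{\left(s \right)} = \left(4 - 3\right) \left(-4\right) = 1 \left(-4\right) = -4$)
$k = 15$ ($k = 15 + 0 \cdot 13 = 15 + 0 = 15$)
$k T{\left(E{\left(-3 \right)} \right)} = 15 \left(-4\right) = -60$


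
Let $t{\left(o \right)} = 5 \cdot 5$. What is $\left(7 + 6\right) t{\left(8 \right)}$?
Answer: $325$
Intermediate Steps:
$t{\left(o \right)} = 25$
$\left(7 + 6\right) t{\left(8 \right)} = \left(7 + 6\right) 25 = 13 \cdot 25 = 325$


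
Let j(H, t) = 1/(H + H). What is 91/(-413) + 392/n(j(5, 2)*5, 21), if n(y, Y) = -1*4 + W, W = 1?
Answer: -23167/177 ≈ -130.89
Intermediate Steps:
j(H, t) = 1/(2*H)
n(y, Y) = -3 (n(y, Y) = -1*4 + 1 = -4 + 1 = -3)
91/(-413) + 392/n(j(5, 2)*5, 21) = 91/(-413) + 392/(-3) = 91*(-1/413) + 392*(-⅓) = -13/59 - 392/3 = -23167/177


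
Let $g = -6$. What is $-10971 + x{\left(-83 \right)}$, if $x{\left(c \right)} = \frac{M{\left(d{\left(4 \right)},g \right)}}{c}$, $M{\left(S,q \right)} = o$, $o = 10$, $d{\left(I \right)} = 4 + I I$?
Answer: $- \frac{910603}{83} \approx -10971.0$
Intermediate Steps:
$d{\left(I \right)} = 4 + I^{2}$
$M{\left(S,q \right)} = 10$
$x{\left(c \right)} = \frac{10}{c}$
$-10971 + x{\left(-83 \right)} = -10971 + \frac{10}{-83} = -10971 + 10 \left(- \frac{1}{83}\right) = -10971 - \frac{10}{83} = - \frac{910603}{83}$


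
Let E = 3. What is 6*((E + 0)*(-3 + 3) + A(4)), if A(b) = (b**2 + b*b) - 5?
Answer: 162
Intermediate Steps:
A(b) = -5 + 2*b**2 (A(b) = (b**2 + b**2) - 5 = 2*b**2 - 5 = -5 + 2*b**2)
6*((E + 0)*(-3 + 3) + A(4)) = 6*((3 + 0)*(-3 + 3) + (-5 + 2*4**2)) = 6*(3*0 + (-5 + 2*16)) = 6*(0 + (-5 + 32)) = 6*(0 + 27) = 6*27 = 162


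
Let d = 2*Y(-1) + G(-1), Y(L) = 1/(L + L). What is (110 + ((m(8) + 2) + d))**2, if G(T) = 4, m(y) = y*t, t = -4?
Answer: 6889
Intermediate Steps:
m(y) = -4*y (m(y) = y*(-4) = -4*y)
Y(L) = 1/(2*L)
d = 3 (d = 2*((1/2)/(-1)) + 4 = 2*((1/2)*(-1)) + 4 = 2*(-1/2) + 4 = -1 + 4 = 3)
(110 + ((m(8) + 2) + d))**2 = (110 + ((-4*8 + 2) + 3))**2 = (110 + ((-32 + 2) + 3))**2 = (110 + (-30 + 3))**2 = (110 - 27)**2 = 83**2 = 6889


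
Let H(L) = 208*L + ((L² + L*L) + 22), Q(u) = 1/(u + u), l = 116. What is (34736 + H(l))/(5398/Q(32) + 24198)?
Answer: 42899/184835 ≈ 0.23209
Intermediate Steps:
Q(u) = 1/(2*u)
H(L) = 22 + 2*L² + 208*L (H(L) = 208*L + ((L² + L²) + 22) = 208*L + (2*L² + 22) = 208*L + (22 + 2*L²) = 22 + 2*L² + 208*L)
(34736 + H(l))/(5398/Q(32) + 24198) = (34736 + (22 + 2*116² + 208*116))/(5398/(((½)/32)) + 24198) = (34736 + (22 + 2*13456 + 24128))/(5398/(((½)*(1/32))) + 24198) = (34736 + (22 + 26912 + 24128))/(5398/(1/64) + 24198) = (34736 + 51062)/(5398*64 + 24198) = 85798/(345472 + 24198) = 85798/369670 = 85798*(1/369670) = 42899/184835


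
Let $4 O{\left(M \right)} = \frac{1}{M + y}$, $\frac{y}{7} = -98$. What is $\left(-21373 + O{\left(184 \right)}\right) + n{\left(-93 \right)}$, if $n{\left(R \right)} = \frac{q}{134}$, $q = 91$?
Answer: $- \frac{2875346631}{134536} \approx -21372.0$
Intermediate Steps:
$y = -686$ ($y = 7 \left(-98\right) = -686$)
$O{\left(M \right)} = \frac{1}{4 \left(-686 + M\right)}$ ($O{\left(M \right)} = \frac{1}{4 \left(M - 686\right)} = \frac{1}{4 \left(-686 + M\right)}$)
$n{\left(R \right)} = \frac{91}{134}$
$\left(-21373 + O{\left(184 \right)}\right) + n{\left(-93 \right)} = \left(-21373 + \frac{1}{4 \left(-686 + 184\right)}\right) + \frac{91}{134} = \left(-21373 + \frac{1}{4 \left(-502\right)}\right) + \frac{91}{134} = \left(-21373 + \frac{1}{4} \left(- \frac{1}{502}\right)\right) + \frac{91}{134} = \left(-21373 - \frac{1}{2008}\right) + \frac{91}{134} = - \frac{42916985}{2008} + \frac{91}{134} = - \frac{2875346631}{134536}$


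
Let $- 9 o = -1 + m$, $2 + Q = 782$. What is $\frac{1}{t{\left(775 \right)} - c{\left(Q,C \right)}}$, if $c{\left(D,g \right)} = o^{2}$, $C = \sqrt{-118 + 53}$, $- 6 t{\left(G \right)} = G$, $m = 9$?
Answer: $- \frac{162}{21053} \approx -0.0076949$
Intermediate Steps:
$t{\left(G \right)} = - \frac{G}{6}$
$C = i \sqrt{65}$ ($C = \sqrt{-65} = i \sqrt{65} \approx 8.0623 i$)
$Q = 780$ ($Q = -2 + 782 = 780$)
$o = - \frac{8}{9}$ ($o = - \frac{-1 + 9}{9} = \left(- \frac{1}{9}\right) 8 = - \frac{8}{9} \approx -0.88889$)
$c{\left(D,g \right)} = \frac{64}{81}$ ($c{\left(D,g \right)} = \left(- \frac{8}{9}\right)^{2} = \frac{64}{81}$)
$\frac{1}{t{\left(775 \right)} - c{\left(Q,C \right)}} = \frac{1}{\left(- \frac{1}{6}\right) 775 - \frac{64}{81}} = \frac{1}{- \frac{775}{6} - \frac{64}{81}} = \frac{1}{- \frac{21053}{162}} = - \frac{162}{21053}$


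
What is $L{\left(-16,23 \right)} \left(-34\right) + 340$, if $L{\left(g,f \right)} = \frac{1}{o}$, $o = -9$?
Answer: $\frac{3094}{9} \approx 343.78$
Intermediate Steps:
$L{\left(g,f \right)} = - \frac{1}{9}$ ($L{\left(g,f \right)} = \frac{1}{-9} = - \frac{1}{9}$)
$L{\left(-16,23 \right)} \left(-34\right) + 340 = \left(- \frac{1}{9}\right) \left(-34\right) + 340 = \frac{34}{9} + 340 = \frac{3094}{9}$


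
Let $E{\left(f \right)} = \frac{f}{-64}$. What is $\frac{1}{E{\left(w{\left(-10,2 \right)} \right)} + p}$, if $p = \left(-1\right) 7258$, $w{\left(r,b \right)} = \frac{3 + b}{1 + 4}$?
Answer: $- \frac{64}{464513} \approx -0.00013778$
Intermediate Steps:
$w{\left(r,b \right)} = \frac{3}{5} + \frac{b}{5}$ ($w{\left(r,b \right)} = \frac{3 + b}{5} = \left(3 + b\right) \frac{1}{5} = \frac{3}{5} + \frac{b}{5}$)
$E{\left(f \right)} = - \frac{f}{64}$ ($E{\left(f \right)} = f \left(- \frac{1}{64}\right) = - \frac{f}{64}$)
$p = -7258$
$\frac{1}{E{\left(w{\left(-10,2 \right)} \right)} + p} = \frac{1}{- \frac{\frac{3}{5} + \frac{1}{5} \cdot 2}{64} - 7258} = \frac{1}{- \frac{\frac{3}{5} + \frac{2}{5}}{64} - 7258} = \frac{1}{\left(- \frac{1}{64}\right) 1 - 7258} = \frac{1}{- \frac{1}{64} - 7258} = \frac{1}{- \frac{464513}{64}} = - \frac{64}{464513}$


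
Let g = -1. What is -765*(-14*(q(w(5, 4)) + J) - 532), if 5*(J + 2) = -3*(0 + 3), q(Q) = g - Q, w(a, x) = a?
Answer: 302022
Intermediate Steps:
q(Q) = -1 - Q
J = -19/5 (J = -2 + (-3*(0 + 3))/5 = -2 + (-3*3)/5 = -2 + (1/5)*(-9) = -2 - 9/5 = -19/5 ≈ -3.8000)
-765*(-14*(q(w(5, 4)) + J) - 532) = -765*(-14*((-1 - 1*5) - 19/5) - 532) = -765*(-14*((-1 - 5) - 19/5) - 532) = -765*(-14*(-6 - 19/5) - 532) = -765*(-14*(-49/5) - 532) = -765*(686/5 - 532) = -765*(-1974)/5 = -1*(-302022) = 302022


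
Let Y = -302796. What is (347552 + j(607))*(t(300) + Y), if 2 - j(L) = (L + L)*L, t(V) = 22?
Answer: 117883240256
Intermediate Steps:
j(L) = 2 - 2*L² (j(L) = 2 - (L + L)*L = 2 - 2*L*L = 2 - 2*L²)
(347552 + j(607))*(t(300) + Y) = (347552 + (2 - 2*607²))*(22 - 302796) = (347552 + (2 - 2*368449))*(-302774) = (347552 + (2 - 736898))*(-302774) = (347552 - 736896)*(-302774) = -389344*(-302774) = 117883240256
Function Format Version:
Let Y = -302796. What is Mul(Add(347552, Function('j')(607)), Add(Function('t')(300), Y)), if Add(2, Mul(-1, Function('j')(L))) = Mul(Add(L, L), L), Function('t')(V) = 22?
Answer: 117883240256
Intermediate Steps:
Function('j')(L) = Add(2, Mul(-2, Pow(L, 2))) (Function('j')(L) = Add(2, Mul(-1, Mul(Add(L, L), L))) = Add(2, Mul(-1, Mul(Mul(2, L), L))) = Add(2, Mul(-1, Mul(2, Pow(L, 2)))) = Add(2, Mul(-2, Pow(L, 2))))
Mul(Add(347552, Function('j')(607)), Add(Function('t')(300), Y)) = Mul(Add(347552, Add(2, Mul(-2, Pow(607, 2)))), Add(22, -302796)) = Mul(Add(347552, Add(2, Mul(-2, 368449))), -302774) = Mul(Add(347552, Add(2, -736898)), -302774) = Mul(Add(347552, -736896), -302774) = Mul(-389344, -302774) = 117883240256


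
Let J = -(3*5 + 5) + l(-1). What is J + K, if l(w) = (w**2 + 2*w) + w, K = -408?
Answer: -430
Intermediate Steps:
l(w) = w**2 + 3*w
J = -22 (J = -(3*5 + 5) - (3 - 1) = -(15 + 5) - 1*2 = -1*20 - 2 = -20 - 2 = -22)
J + K = -22 - 408 = -430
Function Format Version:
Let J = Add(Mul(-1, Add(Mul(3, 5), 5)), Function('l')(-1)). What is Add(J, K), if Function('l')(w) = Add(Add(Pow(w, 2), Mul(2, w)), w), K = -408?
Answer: -430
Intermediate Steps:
Function('l')(w) = Add(Pow(w, 2), Mul(3, w))
J = -22 (J = Add(Mul(-1, Add(Mul(3, 5), 5)), Mul(-1, Add(3, -1))) = Add(Mul(-1, Add(15, 5)), Mul(-1, 2)) = Add(Mul(-1, 20), -2) = Add(-20, -2) = -22)
Add(J, K) = Add(-22, -408) = -430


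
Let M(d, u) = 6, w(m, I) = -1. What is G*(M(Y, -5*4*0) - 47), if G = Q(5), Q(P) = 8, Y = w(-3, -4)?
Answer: -328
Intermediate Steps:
Y = -1
G = 8
G*(M(Y, -5*4*0) - 47) = 8*(6 - 47) = 8*(-41) = -328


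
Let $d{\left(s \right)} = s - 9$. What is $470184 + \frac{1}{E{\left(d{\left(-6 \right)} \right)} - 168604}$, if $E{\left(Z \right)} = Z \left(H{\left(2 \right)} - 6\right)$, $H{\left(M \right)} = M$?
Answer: $\frac{79246692095}{168544} \approx 4.7018 \cdot 10^{5}$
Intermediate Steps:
$d{\left(s \right)} = -9 + s$
$E{\left(Z \right)} = - 4 Z$ ($E{\left(Z \right)} = Z \left(2 - 6\right) = Z \left(-4\right) = - 4 Z$)
$470184 + \frac{1}{E{\left(d{\left(-6 \right)} \right)} - 168604} = 470184 + \frac{1}{- 4 \left(-9 - 6\right) - 168604} = 470184 + \frac{1}{\left(-4\right) \left(-15\right) - 168604} = 470184 + \frac{1}{60 - 168604} = 470184 + \frac{1}{-168544} = 470184 - \frac{1}{168544} = \frac{79246692095}{168544}$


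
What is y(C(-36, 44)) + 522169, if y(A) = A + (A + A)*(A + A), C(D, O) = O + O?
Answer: 553233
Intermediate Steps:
C(D, O) = 2*O
y(A) = A + 4*A² (y(A) = A + (2*A)*(2*A) = A + 4*A²)
y(C(-36, 44)) + 522169 = (2*44)*(1 + 4*(2*44)) + 522169 = 88*(1 + 4*88) + 522169 = 88*(1 + 352) + 522169 = 88*353 + 522169 = 31064 + 522169 = 553233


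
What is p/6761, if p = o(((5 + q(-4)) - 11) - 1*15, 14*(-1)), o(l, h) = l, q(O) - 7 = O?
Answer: -18/6761 ≈ -0.0026623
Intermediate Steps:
q(O) = 7 + O
p = -18 (p = ((5 + (7 - 4)) - 11) - 1*15 = ((5 + 3) - 11) - 15 = (8 - 11) - 15 = -3 - 15 = -18)
p/6761 = -18/6761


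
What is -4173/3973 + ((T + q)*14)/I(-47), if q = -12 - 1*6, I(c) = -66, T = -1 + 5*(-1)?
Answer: 176585/43703 ≈ 4.0406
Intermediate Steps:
T = -6 (T = -1 - 5 = -6)
q = -18 (q = -12 - 6 = -18)
-4173/3973 + ((T + q)*14)/I(-47) = -4173/3973 + ((-6 - 18)*14)/(-66) = -4173*1/3973 - 24*14*(-1/66) = -4173/3973 - 336*(-1/66) = -4173/3973 + 56/11 = 176585/43703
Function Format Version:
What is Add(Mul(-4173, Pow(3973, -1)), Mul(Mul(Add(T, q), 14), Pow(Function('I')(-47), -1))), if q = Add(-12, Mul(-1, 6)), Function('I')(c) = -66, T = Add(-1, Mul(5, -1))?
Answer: Rational(176585, 43703) ≈ 4.0406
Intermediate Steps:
T = -6 (T = Add(-1, -5) = -6)
q = -18 (q = Add(-12, -6) = -18)
Add(Mul(-4173, Pow(3973, -1)), Mul(Mul(Add(T, q), 14), Pow(Function('I')(-47), -1))) = Add(Mul(-4173, Pow(3973, -1)), Mul(Mul(Add(-6, -18), 14), Pow(-66, -1))) = Add(Mul(-4173, Rational(1, 3973)), Mul(Mul(-24, 14), Rational(-1, 66))) = Add(Rational(-4173, 3973), Mul(-336, Rational(-1, 66))) = Add(Rational(-4173, 3973), Rational(56, 11)) = Rational(176585, 43703)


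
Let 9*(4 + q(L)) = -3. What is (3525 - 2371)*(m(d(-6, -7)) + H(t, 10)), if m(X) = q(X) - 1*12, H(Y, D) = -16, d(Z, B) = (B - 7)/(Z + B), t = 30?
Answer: -111938/3 ≈ -37313.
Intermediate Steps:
d(Z, B) = (-7 + B)/(B + Z)
q(L) = -13/3 (q(L) = -4 + (⅑)*(-3) = -4 - ⅓ = -13/3)
m(X) = -49/3 (m(X) = -13/3 - 1*12 = -13/3 - 12 = -49/3)
(3525 - 2371)*(m(d(-6, -7)) + H(t, 10)) = (3525 - 2371)*(-49/3 - 16) = 1154*(-97/3) = -111938/3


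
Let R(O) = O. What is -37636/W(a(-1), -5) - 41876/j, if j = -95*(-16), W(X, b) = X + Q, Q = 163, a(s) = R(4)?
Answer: -844737/3340 ≈ -252.92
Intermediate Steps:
a(s) = 4
W(X, b) = 163 + X (W(X, b) = X + 163 = 163 + X)
j = 1520
-37636/W(a(-1), -5) - 41876/j = -37636/(163 + 4) - 41876/1520 = -37636/167 - 41876*1/1520 = -37636*1/167 - 551/20 = -37636/167 - 551/20 = -844737/3340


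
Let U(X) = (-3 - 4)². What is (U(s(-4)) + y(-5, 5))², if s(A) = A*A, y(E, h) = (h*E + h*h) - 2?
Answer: 2209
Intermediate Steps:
y(E, h) = -2 + h² + E*h (y(E, h) = (E*h + h²) - 2 = (h² + E*h) - 2 = -2 + h² + E*h)
s(A) = A²
U(X) = 49 (U(X) = (-7)² = 49)
(U(s(-4)) + y(-5, 5))² = (49 + (-2 + 5² - 5*5))² = (49 + (-2 + 25 - 25))² = (49 - 2)² = 47² = 2209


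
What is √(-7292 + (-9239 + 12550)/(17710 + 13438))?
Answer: I*√1768644996235/15574 ≈ 85.393*I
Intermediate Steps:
√(-7292 + (-9239 + 12550)/(17710 + 13438)) = √(-7292 + 3311/31148) = √(-227127905/31148) = I*√1768644996235/15574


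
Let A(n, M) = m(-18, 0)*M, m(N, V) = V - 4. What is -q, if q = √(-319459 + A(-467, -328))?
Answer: -I*√318147 ≈ -564.04*I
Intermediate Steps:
m(N, V) = -4 + V
A(n, M) = -4*M (A(n, M) = (-4 + 0)*M = -4*M)
q = I*√318147 (q = √(-319459 - 4*(-328)) = √(-319459 + 1312) = √(-318147) = I*√318147 ≈ 564.04*I)
-q = -I*√318147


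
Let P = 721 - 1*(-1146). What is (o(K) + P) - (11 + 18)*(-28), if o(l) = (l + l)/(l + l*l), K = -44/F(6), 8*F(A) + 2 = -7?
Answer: 967137/361 ≈ 2679.1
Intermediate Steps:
F(A) = -9/8 (F(A) = -¼ + (⅛)*(-7) = -¼ - 7/8 = -9/8)
K = 352/9 (K = -44/(-9/8) = -44*(-8/9) = 352/9 ≈ 39.111)
P = 1867 (P = 721 + 1146 = 1867)
o(l) = 2*l/(l + l²) (o(l) = (2*l)/(l + l²) = 2*l/(l + l²))
(o(K) + P) - (11 + 18)*(-28) = (2/(1 + 352/9) + 1867) - (11 + 18)*(-28) = (2/(361/9) + 1867) - 29*(-28) = (2*(9/361) + 1867) - 1*(-812) = (18/361 + 1867) + 812 = 674005/361 + 812 = 967137/361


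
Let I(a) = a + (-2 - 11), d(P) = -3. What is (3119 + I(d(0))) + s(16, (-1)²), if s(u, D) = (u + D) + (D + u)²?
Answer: 3409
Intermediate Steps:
s(u, D) = D + u + (D + u)² (s(u, D) = (D + u) + (D + u)² = D + u + (D + u)²)
I(a) = -13 + a (I(a) = a - 13 = -13 + a)
(3119 + I(d(0))) + s(16, (-1)²) = (3119 + (-13 - 3)) + ((-1)² + 16 + ((-1)² + 16)²) = (3119 - 16) + (1 + 16 + (1 + 16)²) = 3103 + (1 + 16 + 17²) = 3103 + (1 + 16 + 289) = 3103 + 306 = 3409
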